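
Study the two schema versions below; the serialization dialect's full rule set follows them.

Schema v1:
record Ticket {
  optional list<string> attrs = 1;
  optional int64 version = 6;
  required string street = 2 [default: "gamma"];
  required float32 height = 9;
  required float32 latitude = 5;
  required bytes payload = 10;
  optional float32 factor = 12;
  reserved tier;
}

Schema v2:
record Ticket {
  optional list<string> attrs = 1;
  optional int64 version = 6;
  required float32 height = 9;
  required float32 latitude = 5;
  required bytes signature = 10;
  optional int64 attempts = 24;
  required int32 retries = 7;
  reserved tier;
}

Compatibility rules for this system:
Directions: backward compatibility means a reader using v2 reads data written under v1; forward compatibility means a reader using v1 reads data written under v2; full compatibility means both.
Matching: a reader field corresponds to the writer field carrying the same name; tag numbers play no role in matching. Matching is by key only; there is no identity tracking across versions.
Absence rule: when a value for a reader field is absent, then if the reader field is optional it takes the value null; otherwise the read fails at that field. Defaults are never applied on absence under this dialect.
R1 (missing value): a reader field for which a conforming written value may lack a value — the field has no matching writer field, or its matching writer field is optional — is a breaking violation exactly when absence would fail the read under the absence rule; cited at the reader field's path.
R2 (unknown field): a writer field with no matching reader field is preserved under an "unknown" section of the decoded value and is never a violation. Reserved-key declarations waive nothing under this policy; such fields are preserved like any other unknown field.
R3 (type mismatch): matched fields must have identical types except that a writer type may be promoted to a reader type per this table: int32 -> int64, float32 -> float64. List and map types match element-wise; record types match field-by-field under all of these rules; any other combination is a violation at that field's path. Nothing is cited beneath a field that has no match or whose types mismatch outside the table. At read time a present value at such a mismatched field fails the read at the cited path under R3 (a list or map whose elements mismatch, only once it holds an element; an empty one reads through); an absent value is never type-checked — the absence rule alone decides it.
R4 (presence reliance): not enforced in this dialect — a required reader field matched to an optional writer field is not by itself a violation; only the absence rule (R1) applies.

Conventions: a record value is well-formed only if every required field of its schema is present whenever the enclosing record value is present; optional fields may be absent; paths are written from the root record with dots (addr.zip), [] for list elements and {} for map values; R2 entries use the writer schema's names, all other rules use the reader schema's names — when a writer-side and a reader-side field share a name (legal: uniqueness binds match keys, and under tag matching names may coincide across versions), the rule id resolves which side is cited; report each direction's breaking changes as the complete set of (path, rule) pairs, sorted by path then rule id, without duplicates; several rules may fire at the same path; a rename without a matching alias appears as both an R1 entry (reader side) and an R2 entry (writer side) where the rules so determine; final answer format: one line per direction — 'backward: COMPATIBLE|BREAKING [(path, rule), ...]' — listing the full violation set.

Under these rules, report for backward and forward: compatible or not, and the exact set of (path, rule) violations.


the writer's type comes first in each Ticket pair
backward on Ticket — v2 reading data written by v1:
  list<string> -> list<string>, writer optional: attrs aligns to attrs
  int64 -> int64, writer optional: version aligns to version
  float32 -> float32, writer required: height aligns to height
  float32 -> float32, writer required: latitude aligns to latitude
  signature has no writer counterpart
  attempts has no writer counterpart
  retries has no writer counterpart
  writer field street has no reader counterpart
  writer field payload has no reader counterpart
  writer field factor has no reader counterpart
  R1 fires at retries
  R1 fires at signature
  => 2 violation(s): backward is BREAKING for Ticket
forward on Ticket — v1 reading data written by v2:
  list<string> -> list<string>, writer optional: attrs aligns to attrs
  int64 -> int64, writer optional: version aligns to version
  street has no writer counterpart
  float32 -> float32, writer required: height aligns to height
  float32 -> float32, writer required: latitude aligns to latitude
  payload has no writer counterpart
  factor has no writer counterpart
  writer field signature has no reader counterpart
  writer field attempts has no reader counterpart
  writer field retries has no reader counterpart
  R1 fires at payload
  R1 fires at street
  => 2 violation(s): forward is BREAKING for Ticket

backward: BREAKING [(retries, R1), (signature, R1)]; forward: BREAKING [(payload, R1), (street, R1)]


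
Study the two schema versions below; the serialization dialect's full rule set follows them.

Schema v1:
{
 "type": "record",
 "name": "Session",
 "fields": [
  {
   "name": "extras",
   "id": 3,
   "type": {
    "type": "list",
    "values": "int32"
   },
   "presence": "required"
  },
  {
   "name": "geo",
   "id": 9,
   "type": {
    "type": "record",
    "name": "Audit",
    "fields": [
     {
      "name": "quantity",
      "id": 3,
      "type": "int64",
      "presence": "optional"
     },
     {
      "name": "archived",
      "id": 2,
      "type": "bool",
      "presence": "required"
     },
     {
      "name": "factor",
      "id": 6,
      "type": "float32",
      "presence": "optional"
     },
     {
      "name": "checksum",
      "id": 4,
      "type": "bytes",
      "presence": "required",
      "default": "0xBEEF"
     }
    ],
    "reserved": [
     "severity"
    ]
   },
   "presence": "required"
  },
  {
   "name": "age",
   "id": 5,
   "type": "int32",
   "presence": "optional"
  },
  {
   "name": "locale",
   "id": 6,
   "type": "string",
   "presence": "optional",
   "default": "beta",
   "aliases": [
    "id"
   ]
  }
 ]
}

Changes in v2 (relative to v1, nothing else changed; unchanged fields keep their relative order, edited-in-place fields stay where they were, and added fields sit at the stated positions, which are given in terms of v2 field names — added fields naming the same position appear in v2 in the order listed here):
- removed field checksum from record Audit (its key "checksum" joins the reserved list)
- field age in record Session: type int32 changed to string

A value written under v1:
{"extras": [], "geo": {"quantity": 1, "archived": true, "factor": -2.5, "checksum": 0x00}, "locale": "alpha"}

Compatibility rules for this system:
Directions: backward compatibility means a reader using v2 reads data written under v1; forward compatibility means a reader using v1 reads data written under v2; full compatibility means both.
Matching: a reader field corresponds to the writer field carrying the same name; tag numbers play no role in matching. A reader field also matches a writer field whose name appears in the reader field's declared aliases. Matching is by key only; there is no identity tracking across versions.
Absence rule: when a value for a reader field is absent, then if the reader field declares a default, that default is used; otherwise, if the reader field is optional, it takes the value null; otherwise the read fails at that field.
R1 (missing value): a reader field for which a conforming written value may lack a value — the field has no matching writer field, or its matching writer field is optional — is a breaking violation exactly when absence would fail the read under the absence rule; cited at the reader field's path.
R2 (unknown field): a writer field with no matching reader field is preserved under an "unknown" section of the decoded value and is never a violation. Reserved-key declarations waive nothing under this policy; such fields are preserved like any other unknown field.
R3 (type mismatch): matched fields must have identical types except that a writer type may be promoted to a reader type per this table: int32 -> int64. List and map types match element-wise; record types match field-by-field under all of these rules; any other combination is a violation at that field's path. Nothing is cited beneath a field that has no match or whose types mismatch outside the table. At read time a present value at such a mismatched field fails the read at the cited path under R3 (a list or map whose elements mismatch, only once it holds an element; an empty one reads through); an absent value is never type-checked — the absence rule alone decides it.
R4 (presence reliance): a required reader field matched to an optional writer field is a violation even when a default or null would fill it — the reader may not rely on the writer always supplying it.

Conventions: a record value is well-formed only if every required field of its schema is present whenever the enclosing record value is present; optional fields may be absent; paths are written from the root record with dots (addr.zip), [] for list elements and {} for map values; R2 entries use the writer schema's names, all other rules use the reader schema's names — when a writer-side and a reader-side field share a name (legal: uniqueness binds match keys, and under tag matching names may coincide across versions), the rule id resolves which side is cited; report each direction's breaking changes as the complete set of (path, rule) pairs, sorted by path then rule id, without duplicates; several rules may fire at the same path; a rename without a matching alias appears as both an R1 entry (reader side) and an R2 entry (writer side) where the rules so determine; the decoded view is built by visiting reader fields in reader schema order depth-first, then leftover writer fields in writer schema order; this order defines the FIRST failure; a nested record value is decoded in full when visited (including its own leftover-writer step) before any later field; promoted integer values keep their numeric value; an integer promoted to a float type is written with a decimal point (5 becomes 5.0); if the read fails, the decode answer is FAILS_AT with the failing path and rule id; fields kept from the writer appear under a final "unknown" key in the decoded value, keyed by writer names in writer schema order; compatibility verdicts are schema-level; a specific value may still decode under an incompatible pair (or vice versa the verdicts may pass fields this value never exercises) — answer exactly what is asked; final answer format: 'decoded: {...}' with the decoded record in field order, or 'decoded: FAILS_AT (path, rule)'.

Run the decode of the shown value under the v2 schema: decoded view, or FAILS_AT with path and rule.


in Session below, arrows point writer -> reader
migrating the Session value to v2:
  extras := []
  geo.quantity := 1
  geo.archived := true
  geo.factor := -2.5
  writer geo.checksum: kept under "unknown"
  age := null (missing; optional => null)
  locale := "alpha"
  => decoded: {"extras": [], "geo": {"quantity": 1, "archived": true, "factor": -2.5, "unknown": {"checksum": 0x00}}, "age": null, "locale": "alpha"}
the rest of the Session diff is inert for this question:
  field age in record Session: type int32 changed to string -> changes Session's schema-level verdicts only — the decode of this value is the same

decoded: {"extras": [], "geo": {"quantity": 1, "archived": true, "factor": -2.5, "unknown": {"checksum": 0x00}}, "age": null, "locale": "alpha"}


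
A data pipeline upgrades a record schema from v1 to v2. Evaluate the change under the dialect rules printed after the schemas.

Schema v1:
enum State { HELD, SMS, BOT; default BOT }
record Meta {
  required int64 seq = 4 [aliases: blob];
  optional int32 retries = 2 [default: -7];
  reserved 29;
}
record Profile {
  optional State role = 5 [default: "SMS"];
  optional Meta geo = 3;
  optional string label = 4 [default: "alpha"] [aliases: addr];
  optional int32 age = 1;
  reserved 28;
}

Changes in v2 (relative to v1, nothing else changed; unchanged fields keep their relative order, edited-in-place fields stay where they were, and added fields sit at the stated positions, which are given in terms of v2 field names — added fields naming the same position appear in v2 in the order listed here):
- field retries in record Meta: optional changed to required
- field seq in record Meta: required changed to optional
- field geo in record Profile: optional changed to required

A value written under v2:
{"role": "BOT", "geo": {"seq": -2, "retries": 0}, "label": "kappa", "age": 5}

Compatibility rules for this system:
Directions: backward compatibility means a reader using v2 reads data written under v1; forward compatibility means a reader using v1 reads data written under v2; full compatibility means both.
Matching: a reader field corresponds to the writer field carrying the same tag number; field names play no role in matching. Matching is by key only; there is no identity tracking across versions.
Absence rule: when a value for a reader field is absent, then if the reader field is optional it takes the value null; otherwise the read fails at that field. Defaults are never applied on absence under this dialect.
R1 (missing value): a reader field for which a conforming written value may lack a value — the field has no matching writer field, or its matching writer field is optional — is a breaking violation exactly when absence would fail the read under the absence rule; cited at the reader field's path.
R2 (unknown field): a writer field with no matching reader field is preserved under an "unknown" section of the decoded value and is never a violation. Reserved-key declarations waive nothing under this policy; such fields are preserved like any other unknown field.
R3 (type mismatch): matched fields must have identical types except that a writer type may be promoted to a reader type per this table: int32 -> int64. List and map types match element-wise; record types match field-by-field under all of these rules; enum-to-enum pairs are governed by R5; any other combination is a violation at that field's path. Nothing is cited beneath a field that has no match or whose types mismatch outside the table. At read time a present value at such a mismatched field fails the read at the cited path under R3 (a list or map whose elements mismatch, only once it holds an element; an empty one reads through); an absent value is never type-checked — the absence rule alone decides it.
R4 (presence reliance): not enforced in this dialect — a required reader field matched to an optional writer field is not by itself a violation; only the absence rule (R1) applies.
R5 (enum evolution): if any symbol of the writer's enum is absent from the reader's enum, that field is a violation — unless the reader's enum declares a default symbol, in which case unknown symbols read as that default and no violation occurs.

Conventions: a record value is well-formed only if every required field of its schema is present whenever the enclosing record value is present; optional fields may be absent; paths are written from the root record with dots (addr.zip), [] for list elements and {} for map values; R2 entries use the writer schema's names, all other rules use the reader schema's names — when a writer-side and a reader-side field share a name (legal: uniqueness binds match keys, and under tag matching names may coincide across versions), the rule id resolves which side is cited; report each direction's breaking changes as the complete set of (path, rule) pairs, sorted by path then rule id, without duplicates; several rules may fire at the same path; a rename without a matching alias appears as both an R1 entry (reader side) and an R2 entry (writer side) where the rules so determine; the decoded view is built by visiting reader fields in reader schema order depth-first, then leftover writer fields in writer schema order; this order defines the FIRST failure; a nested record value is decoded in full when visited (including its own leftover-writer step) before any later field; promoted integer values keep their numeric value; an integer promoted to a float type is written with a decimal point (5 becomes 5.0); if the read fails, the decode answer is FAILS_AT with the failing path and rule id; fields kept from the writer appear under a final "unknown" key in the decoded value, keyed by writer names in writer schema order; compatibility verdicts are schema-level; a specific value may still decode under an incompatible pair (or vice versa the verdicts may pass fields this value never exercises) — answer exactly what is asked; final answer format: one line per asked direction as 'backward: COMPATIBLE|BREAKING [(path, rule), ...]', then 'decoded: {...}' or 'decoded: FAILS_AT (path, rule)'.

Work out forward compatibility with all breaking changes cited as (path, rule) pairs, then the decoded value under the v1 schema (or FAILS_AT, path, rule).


forward: BREAKING [(geo.seq, R1)]; decoded: {"role": "BOT", "geo": {"seq": -2, "retries": 0}, "label": "kappa", "age": 5}

in Profile below, arrows point writer -> reader
checking forward for Profile: reader v1 against writer v2:
  role <- role (State -> State, writer optional)
  geo <- geo (Meta -> Meta, writer required)
  label <- label (string -> string, writer optional)
  age <- age (int32 -> int32, writer optional)
  geo.seq <- geo.seq (int64 -> int64, writer optional)
  geo.retries <- geo.retries (int32 -> int32, writer required)
  violation R1 at geo.seq
  => forward: BREAKING (1)
migrating the Profile value to v1:
  role := "BOT"
  geo.seq := -2
  geo.retries := 0
  label := "kappa"
  age := 5
  => decoded: {"role": "BOT", "geo": {"seq": -2, "retries": 0}, "label": "kappa", "age": 5}
remaining Profile differences; none change what is asked:
  field retries in record Meta: optional changed to required -> matters only for Profile's backward compatibility — outside the asked direction
  field geo in record Profile: optional changed to required -> matters only for Profile's backward compatibility — outside the asked direction


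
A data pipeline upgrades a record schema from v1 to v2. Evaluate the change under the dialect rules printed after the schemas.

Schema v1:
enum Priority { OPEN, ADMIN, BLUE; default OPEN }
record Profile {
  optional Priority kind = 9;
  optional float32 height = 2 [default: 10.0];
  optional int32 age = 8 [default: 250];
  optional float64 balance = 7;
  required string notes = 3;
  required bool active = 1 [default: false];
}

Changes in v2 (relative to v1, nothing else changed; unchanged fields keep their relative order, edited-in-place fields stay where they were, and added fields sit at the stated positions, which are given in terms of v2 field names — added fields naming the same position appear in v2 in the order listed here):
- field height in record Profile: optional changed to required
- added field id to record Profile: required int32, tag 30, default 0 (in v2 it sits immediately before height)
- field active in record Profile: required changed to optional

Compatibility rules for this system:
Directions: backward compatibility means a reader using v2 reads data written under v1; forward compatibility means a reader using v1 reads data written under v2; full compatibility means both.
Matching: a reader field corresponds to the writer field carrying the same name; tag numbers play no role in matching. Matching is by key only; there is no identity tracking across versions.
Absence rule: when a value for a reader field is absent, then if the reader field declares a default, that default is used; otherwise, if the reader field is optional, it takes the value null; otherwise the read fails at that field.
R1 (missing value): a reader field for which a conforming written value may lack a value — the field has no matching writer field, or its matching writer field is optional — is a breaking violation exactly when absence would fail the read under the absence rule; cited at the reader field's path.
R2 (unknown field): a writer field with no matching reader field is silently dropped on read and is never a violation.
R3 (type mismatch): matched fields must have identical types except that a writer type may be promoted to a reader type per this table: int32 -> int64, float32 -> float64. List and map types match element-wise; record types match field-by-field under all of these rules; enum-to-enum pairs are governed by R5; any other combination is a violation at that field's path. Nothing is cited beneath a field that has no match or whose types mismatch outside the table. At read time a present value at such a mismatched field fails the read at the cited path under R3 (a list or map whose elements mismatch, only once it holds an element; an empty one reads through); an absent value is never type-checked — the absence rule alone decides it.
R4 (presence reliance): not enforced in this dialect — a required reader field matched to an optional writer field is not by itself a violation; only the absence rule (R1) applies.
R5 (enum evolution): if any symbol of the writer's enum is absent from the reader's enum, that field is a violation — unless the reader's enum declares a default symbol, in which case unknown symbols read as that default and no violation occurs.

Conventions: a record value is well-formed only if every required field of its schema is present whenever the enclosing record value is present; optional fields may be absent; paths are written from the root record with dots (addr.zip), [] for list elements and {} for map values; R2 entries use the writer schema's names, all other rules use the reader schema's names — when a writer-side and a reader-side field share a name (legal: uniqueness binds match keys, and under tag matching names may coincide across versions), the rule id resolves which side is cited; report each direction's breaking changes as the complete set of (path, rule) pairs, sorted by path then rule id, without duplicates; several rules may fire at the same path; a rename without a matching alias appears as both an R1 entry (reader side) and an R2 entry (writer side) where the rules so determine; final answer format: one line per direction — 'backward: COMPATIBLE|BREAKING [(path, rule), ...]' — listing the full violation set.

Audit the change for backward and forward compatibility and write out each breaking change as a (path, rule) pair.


arrows below run writer -> reader for Profile
backward pass over Profile, reader schema v2, writer schema v1:
  kind: Priority -> Priority, writer optional; from kind
  no writer field matches reader id
  height: float32 -> float32, writer optional; from height
  age: int32 -> int32, writer optional; from age
  balance: float64 -> float64, writer optional; from balance
  notes: string -> string, writer required; from notes
  active: bool -> bool, writer required; from active
  => backward: COMPATIBLE
forward pass over Profile, reader schema v1, writer schema v2:
  kind: Priority -> Priority, writer optional; from kind
  height: float32 -> float32, writer required; from height
  age: int32 -> int32, writer optional; from age
  balance: float64 -> float64, writer optional; from balance
  notes: string -> string, writer required; from notes
  active: bool -> bool, writer optional; from active
  leftover writer field: id
  => forward: COMPATIBLE

backward: COMPATIBLE []; forward: COMPATIBLE []


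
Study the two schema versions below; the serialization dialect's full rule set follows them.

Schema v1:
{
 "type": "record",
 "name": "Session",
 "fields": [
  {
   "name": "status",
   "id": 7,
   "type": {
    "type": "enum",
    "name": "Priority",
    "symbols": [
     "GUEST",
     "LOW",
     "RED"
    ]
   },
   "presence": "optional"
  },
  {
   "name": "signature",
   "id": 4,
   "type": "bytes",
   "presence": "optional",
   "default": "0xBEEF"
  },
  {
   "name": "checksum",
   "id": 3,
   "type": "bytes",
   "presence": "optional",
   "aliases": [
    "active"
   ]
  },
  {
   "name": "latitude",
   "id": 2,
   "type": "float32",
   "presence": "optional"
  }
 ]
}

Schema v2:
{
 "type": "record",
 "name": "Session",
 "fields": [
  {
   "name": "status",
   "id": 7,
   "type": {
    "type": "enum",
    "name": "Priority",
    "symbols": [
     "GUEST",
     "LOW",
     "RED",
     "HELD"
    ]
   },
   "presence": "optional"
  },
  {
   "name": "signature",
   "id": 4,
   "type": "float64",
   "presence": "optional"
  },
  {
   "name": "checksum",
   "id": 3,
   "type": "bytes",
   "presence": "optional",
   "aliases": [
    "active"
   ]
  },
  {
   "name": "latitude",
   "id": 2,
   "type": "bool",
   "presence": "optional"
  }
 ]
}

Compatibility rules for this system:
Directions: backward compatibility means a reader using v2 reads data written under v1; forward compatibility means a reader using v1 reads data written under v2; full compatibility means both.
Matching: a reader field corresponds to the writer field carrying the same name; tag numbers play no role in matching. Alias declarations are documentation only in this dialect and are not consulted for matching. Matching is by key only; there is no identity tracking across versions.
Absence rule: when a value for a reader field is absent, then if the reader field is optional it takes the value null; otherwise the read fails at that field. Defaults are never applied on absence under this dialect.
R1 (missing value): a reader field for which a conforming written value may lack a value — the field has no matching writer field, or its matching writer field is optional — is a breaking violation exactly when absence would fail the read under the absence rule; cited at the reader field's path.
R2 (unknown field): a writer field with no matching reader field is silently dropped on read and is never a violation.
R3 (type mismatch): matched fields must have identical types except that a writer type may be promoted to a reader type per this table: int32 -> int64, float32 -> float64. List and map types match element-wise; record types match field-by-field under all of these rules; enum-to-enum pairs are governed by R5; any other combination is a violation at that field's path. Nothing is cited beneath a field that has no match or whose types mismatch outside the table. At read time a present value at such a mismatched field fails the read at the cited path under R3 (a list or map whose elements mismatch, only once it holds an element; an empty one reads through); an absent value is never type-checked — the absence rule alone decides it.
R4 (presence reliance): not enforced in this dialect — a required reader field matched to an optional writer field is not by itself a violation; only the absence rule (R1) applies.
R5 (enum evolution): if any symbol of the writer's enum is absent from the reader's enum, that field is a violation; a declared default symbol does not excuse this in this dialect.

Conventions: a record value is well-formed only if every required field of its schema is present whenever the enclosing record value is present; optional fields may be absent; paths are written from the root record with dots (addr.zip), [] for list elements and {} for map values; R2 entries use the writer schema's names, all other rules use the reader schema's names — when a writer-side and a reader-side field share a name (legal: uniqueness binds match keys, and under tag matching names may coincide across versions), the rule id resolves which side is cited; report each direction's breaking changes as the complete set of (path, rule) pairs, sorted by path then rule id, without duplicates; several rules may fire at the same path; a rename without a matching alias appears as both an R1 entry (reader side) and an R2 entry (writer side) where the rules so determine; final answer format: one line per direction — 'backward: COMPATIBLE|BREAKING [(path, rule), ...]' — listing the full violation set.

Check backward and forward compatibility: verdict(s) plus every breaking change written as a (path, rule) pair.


backward: BREAKING [(latitude, R3), (signature, R3)]; forward: BREAKING [(latitude, R3), (signature, R3), (status, R5)]

each type pair in Session: writer, then reader
backward pass over Session, reader schema v2, writer schema v1:
  status <- status (Priority -> Priority, writer optional)
  signature <- signature (bytes -> float64, writer optional)
  checksum <- checksum (bytes -> bytes, writer optional)
  latitude <- latitude (float32 -> bool, writer optional)
  violation R3 at latitude
  violation R3 at signature
  backward on Session therefore BREAKING (2)
forward pass over Session, reader schema v1, writer schema v2:
  status <- status (Priority -> Priority, writer optional)
  signature <- signature (float64 -> bytes, writer optional)
  checksum <- checksum (bytes -> bytes, writer optional)
  latitude <- latitude (bool -> float32, writer optional)
  violation R3 at latitude
  violation R3 at signature
  violation R5 at status
  forward on Session therefore BREAKING (3)


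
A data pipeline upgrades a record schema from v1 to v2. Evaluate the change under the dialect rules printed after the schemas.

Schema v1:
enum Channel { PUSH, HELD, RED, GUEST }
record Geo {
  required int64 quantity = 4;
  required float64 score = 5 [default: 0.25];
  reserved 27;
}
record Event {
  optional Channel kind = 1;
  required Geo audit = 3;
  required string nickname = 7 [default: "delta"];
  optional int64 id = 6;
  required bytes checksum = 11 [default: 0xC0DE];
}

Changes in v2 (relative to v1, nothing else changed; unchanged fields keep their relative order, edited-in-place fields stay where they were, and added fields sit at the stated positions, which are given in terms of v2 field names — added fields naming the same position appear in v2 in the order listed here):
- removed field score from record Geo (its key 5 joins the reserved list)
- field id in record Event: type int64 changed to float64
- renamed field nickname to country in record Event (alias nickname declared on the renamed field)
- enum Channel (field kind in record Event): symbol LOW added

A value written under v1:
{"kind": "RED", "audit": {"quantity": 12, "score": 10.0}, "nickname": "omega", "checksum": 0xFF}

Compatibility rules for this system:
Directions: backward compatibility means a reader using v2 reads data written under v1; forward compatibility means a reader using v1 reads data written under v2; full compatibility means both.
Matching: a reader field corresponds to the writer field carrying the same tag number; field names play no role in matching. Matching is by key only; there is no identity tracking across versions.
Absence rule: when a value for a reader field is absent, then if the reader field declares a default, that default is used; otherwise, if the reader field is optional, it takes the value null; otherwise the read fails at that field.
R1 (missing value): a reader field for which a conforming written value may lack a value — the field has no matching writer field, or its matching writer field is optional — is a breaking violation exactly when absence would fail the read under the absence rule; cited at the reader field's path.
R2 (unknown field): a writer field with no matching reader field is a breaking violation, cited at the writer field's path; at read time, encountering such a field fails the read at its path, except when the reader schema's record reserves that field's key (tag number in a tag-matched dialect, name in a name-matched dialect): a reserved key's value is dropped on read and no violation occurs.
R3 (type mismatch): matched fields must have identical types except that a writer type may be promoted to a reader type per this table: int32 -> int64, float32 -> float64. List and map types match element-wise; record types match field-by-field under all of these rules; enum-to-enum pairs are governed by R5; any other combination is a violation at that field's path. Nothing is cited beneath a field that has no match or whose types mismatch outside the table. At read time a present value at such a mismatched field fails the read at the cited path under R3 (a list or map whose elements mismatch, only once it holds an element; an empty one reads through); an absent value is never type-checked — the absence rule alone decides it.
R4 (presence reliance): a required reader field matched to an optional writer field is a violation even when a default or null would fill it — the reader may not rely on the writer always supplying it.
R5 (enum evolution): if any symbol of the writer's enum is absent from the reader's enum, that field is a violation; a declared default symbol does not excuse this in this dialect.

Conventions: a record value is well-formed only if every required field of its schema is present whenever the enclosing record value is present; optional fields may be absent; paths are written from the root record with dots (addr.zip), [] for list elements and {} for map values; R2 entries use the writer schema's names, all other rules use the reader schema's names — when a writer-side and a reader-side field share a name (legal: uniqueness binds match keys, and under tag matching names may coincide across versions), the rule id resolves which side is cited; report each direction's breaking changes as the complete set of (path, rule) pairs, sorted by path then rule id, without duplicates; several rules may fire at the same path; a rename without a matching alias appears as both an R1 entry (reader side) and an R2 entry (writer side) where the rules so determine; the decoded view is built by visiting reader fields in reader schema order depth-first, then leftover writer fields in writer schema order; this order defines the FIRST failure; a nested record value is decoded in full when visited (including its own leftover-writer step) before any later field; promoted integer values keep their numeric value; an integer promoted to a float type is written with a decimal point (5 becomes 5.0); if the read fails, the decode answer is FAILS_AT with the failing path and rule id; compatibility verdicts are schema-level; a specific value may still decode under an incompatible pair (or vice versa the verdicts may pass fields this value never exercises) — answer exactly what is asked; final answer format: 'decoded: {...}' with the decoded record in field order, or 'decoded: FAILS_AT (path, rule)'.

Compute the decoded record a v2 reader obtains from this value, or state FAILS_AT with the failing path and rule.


decoded: {"kind": "RED", "audit": {"quantity": 12}, "country": "omega", "id": null, "checksum": 0xFF}

in Event below, arrows point writer -> reader
decoding the Event value with the v2 reader:
  kind := "RED"
  audit.quantity := 12
  writer audit.score: reserved -> dropped
  country := "omega" (from writer nickname)
  id := null (absent, optional -> null)
  checksum := 0xFF
  => decoded: {"kind": "RED", "audit": {"quantity": 12}, "country": "omega", "id": null, "checksum": 0xFF}
remaining Event differences; none change what is asked:
  field id in record Event: type int64 changed to float64 -> affects the rule determinations only; this particular Event value decodes identically
  enum Channel (field kind in record Event): symbol LOW added -> affects the rule determinations only; this particular Event value decodes identically


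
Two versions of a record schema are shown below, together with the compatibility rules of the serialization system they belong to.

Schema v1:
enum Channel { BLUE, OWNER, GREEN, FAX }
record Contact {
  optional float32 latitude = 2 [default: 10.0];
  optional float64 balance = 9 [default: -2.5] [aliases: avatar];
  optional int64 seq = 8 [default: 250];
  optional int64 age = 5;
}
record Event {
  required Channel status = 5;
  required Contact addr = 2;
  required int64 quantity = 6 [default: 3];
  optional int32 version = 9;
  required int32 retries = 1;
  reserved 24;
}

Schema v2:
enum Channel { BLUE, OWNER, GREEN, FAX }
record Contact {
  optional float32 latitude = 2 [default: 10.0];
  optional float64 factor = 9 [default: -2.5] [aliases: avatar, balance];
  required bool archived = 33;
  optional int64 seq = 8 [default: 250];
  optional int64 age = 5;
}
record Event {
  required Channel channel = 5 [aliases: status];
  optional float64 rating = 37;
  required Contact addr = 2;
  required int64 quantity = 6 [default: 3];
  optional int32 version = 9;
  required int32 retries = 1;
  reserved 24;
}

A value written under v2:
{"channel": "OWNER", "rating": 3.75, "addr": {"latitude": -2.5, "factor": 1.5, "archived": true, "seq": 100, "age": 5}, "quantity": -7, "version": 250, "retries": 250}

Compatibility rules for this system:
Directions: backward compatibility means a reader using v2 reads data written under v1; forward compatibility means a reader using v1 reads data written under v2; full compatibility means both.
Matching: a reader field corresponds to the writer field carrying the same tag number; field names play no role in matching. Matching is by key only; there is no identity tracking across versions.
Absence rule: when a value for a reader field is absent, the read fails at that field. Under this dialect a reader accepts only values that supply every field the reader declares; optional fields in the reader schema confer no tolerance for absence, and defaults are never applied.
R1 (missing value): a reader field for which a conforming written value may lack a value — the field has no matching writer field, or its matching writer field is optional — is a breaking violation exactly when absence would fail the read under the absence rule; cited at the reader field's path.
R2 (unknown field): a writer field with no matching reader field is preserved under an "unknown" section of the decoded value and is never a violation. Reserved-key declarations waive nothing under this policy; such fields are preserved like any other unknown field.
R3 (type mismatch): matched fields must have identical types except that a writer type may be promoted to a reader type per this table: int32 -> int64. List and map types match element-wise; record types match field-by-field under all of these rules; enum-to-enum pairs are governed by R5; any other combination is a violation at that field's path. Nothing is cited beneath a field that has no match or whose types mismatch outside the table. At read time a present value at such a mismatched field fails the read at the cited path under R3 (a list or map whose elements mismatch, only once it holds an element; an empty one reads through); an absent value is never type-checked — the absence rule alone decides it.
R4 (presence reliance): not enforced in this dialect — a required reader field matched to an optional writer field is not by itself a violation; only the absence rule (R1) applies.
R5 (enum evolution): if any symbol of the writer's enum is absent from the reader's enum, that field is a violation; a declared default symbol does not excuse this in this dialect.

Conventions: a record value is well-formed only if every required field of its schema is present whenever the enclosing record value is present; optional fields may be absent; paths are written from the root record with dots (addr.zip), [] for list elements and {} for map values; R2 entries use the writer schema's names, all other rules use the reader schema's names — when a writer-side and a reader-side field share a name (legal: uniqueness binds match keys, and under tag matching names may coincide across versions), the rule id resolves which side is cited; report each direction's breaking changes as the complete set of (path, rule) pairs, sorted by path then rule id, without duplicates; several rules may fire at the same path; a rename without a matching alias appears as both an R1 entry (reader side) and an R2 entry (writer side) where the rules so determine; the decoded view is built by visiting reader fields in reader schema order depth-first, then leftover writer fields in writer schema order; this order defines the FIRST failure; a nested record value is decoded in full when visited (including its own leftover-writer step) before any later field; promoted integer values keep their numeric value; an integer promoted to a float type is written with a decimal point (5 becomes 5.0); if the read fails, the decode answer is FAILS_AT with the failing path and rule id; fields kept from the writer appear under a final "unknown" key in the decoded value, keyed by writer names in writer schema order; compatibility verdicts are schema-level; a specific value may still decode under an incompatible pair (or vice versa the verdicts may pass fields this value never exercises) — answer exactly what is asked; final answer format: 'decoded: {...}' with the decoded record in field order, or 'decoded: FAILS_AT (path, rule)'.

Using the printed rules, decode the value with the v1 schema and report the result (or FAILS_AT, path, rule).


decoded: {"status": "OWNER", "addr": {"latitude": -2.5, "balance": 1.5, "seq": 100, "age": 5, "unknown": {"archived": true}}, "quantity": -7, "version": 250, "retries": 250, "unknown": {"rating": 3.75}}

arrows below run writer -> reader for Event
decoding the Event value with the v1 reader:
  status := "OWNER" (from writer channel)
  addr.latitude := -2.5
  addr.balance := 1.5 (from writer factor)
  addr.seq := 100
  addr.age := 5
  writer addr.archived: kept under "unknown"
  quantity := -7
  version := 250
  retries := 250
  writer rating: kept under "unknown"
  => decoded: {"status": "OWNER", "addr": {"latitude": -2.5, "balance": 1.5, "seq": 100, "age": 5, "unknown": {"archived": true}}, "quantity": -7, "version": 250, "retries": 250, "unknown": {"rating": 3.75}}
remaining Event differences; none change what is asked:
  renamed field balance to factor in record Contact (alias balance declared on the renamed field) -> affects the rule determinations only; this particular Event value decodes identically
  renamed field status to channel in record Event (alias status declared on the renamed field) -> no rule fires on it and the decoded Event view is identical with or without it
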